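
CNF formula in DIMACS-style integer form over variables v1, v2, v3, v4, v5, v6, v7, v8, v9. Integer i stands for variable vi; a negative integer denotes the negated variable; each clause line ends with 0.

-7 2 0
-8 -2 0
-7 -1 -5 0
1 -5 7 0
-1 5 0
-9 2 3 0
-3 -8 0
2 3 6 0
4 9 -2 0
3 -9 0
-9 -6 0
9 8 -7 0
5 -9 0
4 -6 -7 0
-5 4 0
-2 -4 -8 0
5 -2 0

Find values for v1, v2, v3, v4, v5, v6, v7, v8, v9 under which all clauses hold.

v1=True, v2=False, v3=False, v4=True, v5=True, v6=True, v7=False, v8=True, v9=False

Branch on v1: take v1 = True.
  then v5 is forced to True.
  then v7 is forced to False.
  then v4 is forced to True.
For the remaining variables, v2 = False, v3 = False, v6 = True, v8 = True, v9 = False works.
Check each clause:
  1. (v2 ∨ ¬v7) — ¬v7 is true.
  2. (¬v2 ∨ ¬v8) — ¬v2 is true.
  3. (¬v7 ∨ ¬v5 ∨ ¬v1) — ¬v7 is true.
  4. (¬v5 ∨ v1 ∨ v7) — v1 is true.
  5. (¬v1 ∨ v5) — v5 is true.
  6. (¬v9 ∨ v3 ∨ v2) — ¬v9 is true.
  7. (¬v3 ∨ ¬v8) — ¬v3 is true.
  8. (v2 ∨ v6 ∨ v3) — v6 is true.
  9. (v9 ∨ v4 ∨ ¬v2) — v4 is true.
  10. (¬v9 ∨ v3) — ¬v9 is true.
  11. (¬v9 ∨ ¬v6) — ¬v9 is true.
  12. (v9 ∨ v8 ∨ ¬v7) — v8 is true.
  13. (¬v9 ∨ v5) — v5 is true.
  14. (¬v6 ∨ ¬v7 ∨ v4) — ¬v7 is true.
  15. (v4 ∨ ¬v5) — v4 is true.
  16. (¬v4 ∨ ¬v8 ∨ ¬v2) — ¬v2 is true.
  17. (v5 ∨ ¬v2) — v5 is true.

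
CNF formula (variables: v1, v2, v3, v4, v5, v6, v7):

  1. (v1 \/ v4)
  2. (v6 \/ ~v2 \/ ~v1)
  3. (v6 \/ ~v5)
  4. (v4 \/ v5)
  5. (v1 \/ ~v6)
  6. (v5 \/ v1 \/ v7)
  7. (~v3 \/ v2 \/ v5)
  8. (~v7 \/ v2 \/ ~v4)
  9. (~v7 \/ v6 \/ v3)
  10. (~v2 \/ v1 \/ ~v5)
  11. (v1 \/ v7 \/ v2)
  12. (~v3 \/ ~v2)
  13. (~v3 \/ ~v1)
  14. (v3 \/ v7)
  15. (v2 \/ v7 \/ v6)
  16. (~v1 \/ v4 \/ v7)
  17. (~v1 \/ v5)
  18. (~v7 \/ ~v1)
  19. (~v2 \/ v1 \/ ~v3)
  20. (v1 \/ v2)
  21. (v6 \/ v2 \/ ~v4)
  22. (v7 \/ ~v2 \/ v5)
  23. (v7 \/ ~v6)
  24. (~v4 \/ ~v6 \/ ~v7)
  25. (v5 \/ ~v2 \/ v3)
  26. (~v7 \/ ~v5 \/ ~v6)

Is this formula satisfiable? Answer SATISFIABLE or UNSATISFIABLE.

UNSATISFIABLE

v1 = True:
  propagation gives v3=False, v7=True; an empty clause results — contradiction.
v1 = False:
  propagation gives v4=True, v6=False, v5=False, v7=True; an empty clause results — contradiction.
Every branch closes, so no satisfying assignment exists.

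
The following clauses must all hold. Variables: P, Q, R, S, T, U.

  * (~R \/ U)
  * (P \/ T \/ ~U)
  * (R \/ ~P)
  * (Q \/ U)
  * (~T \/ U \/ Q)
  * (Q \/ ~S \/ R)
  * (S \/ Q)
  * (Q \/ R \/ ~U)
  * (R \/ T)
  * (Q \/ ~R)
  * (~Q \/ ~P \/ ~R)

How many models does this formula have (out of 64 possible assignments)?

6

The models are:
  P=F Q=T R=F S=F T=T U=F
  P=F Q=T R=F S=F T=T U=T
  P=F Q=T R=F S=T T=T U=F
  P=F Q=T R=F S=T T=T U=T
  P=F Q=T R=T S=F T=T U=T
  P=F Q=T R=T S=T T=T U=T
Count: 6.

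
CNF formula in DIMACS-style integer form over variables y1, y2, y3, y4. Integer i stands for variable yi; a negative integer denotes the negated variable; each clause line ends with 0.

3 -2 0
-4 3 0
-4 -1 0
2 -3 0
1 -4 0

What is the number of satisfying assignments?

4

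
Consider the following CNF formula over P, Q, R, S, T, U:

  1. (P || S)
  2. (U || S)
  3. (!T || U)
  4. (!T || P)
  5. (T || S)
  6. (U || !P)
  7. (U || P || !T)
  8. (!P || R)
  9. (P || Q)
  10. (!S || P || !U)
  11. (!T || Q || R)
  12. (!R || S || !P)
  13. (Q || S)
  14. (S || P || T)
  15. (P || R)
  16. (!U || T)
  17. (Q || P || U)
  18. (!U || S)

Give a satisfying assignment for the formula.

P=0, Q=1, R=1, S=1, T=0, U=0

Check each clause:
  1. (S || P) — S is true.
  2. (U || S) — S is true.
  3. (!T || U) — !T is true.
  4. (P || !T) — !T is true.
  5. (T || S) — S is true.
  6. (!P || U) — !P is true.
  7. (!T || P || U) — !T is true.
  8. (R || !P) — R is true.
  9. (Q || P) — Q is true.
  10. (!S || !U || P) — !U is true.
  11. (!T || R || Q) — R is true.
  12. (S || !R || !P) — S is true.
  13. (S || Q) — Q is true.
  14. (S || T || P) — S is true.
  15. (P || R) — R is true.
  16. (!U || T) — !U is true.
  17. (Q || P || U) — Q is true.
  18. (S || !U) — !U is true.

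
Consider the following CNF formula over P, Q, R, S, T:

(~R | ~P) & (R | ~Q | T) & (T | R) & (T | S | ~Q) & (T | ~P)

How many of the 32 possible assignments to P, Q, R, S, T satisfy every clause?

15

Case analysis on T and R:
  T=1, R=1: remaining (P,Q,S) ∈ {(0,0,0); (0,0,1); (0,1,0); (0,1,1)} — 4.
  T=1, R=0: P, Q, S free → 2^3 = 8.
  T=0, R=1: remaining (P,Q,S) ∈ {(0,0,0); (0,0,1); (0,1,1)} — 3.
  T=0, R=0: a clause becomes empty — 0.
Total: 4 + 8 + 3 + 0 = 15.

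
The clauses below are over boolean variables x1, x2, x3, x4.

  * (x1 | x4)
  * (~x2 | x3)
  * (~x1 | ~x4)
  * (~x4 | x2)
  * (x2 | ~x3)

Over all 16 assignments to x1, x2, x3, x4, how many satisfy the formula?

3

The models are:
  x1=0 x2=1 x3=1 x4=1
  x1=1 x2=0 x3=0 x4=0
  x1=1 x2=1 x3=1 x4=0
Count: 3.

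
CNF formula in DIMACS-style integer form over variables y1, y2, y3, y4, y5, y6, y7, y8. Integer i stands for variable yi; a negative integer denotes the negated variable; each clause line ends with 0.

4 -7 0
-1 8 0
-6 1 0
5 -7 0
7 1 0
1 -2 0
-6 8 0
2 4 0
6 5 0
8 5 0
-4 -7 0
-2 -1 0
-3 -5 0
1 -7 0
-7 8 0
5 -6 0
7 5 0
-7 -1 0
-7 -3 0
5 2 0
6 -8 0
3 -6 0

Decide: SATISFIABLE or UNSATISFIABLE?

UNSATISFIABLE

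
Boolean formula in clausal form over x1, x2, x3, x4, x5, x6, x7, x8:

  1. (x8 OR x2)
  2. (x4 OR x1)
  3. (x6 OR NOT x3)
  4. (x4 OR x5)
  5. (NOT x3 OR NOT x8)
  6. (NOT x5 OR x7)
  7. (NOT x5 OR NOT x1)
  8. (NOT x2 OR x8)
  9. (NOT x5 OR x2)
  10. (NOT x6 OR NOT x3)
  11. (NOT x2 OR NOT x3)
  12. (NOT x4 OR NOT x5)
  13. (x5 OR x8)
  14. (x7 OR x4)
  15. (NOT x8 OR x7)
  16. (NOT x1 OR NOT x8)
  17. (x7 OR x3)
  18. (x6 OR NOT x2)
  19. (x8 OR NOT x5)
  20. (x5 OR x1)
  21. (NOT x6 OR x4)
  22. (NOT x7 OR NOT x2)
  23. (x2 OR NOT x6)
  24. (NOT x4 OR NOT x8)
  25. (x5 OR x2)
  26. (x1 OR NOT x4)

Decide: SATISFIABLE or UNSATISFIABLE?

x5 = True:
  propagation gives x7=True, x1=False, x4=True; an empty clause results — contradiction.
x5 = False:
  propagation gives x4=True, x8=True; an empty clause results — contradiction.
Every branch closes, so no satisfying assignment exists.

UNSATISFIABLE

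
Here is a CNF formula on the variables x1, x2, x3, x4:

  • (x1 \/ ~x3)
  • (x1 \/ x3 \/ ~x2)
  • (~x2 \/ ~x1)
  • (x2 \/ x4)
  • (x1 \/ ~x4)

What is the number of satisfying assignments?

The models are:
  x1=1 x2=0 x3=0 x4=1
  x1=1 x2=0 x3=1 x4=1
Count: 2.

2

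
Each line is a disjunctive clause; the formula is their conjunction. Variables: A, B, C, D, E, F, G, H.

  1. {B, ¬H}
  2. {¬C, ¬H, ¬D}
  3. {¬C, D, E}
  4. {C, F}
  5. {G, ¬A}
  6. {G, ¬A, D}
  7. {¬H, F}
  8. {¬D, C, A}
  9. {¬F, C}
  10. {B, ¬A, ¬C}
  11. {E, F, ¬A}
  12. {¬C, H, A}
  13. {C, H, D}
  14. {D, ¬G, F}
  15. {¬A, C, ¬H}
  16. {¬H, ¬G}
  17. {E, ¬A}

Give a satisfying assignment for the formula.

A=False, B=True, C=True, D=False, E=True, F=True, G=False, H=True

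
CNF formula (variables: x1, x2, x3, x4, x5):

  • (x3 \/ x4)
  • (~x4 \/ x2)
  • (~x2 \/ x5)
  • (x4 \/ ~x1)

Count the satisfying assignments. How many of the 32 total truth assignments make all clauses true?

Satisfying assignments:
  x1=F x2=F x3=T x4=F x5=F
  x1=F x2=F x3=T x4=F x5=T
  x1=F x2=T x3=F x4=T x5=T
  x1=F x2=T x3=T x4=F x5=T
  x1=F x2=T x3=T x4=T x5=T
  x1=T x2=T x3=F x4=T x5=T
  x1=T x2=T x3=T x4=T x5=T
Count: 7.

7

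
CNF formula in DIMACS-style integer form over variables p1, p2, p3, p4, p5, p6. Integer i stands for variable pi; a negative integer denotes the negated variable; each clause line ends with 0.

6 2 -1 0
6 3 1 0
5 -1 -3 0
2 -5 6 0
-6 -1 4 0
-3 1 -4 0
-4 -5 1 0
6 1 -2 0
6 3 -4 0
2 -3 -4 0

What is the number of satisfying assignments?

20

Case analysis on p1 and p6:
  p1=T, p6=T: 5 of the 16 assignments to (p2,p3,p4,p5) work.
  p1=T, p6=F: remaining (p2,p3,p4,p5) ∈ {(T,F,F,F); (T,F,F,T); (T,T,F,T); (T,T,T,T)} — 4.
  p1=F, p6=T: p2 free; 5 ways for (p3,p4,p5) × 2^1 = 10.
  p1=F, p6=F: remaining (p2,p3,p4,p5) ∈ {(F,T,F,F)} — 1.
Total: 5 + 4 + 10 + 1 = 20.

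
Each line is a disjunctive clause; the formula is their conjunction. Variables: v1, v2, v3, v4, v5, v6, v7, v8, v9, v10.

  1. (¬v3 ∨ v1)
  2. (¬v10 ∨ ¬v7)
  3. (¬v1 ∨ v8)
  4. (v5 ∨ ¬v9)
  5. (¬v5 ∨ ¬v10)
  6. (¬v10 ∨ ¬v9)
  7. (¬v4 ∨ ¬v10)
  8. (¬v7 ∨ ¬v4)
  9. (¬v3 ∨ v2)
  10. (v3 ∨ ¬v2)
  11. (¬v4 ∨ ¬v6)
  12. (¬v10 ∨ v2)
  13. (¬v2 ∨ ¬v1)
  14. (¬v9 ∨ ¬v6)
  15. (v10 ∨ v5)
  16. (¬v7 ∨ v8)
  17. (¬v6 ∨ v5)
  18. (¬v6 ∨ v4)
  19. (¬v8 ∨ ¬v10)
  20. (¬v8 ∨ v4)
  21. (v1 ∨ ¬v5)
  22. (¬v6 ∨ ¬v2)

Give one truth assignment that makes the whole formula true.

Pure literal: v6 appears only negated; assign v6 = False.
Pure literal: v7 appears only negated; assign v7 = False.
Set v1 = True and propagate.
  then v8 is forced to True.
  then v2 is forced to False.
  then v3 is forced to False.
  then v10 is forced to False.
  then v5 is forced to True.
  then v4 is forced to True.
v9 is now unconstrained; take v9 = True.
Every clause has at least one true literal under this assignment.

v1=True  v2=False  v3=False  v4=True  v5=True  v6=False  v7=False  v8=True  v9=True  v10=False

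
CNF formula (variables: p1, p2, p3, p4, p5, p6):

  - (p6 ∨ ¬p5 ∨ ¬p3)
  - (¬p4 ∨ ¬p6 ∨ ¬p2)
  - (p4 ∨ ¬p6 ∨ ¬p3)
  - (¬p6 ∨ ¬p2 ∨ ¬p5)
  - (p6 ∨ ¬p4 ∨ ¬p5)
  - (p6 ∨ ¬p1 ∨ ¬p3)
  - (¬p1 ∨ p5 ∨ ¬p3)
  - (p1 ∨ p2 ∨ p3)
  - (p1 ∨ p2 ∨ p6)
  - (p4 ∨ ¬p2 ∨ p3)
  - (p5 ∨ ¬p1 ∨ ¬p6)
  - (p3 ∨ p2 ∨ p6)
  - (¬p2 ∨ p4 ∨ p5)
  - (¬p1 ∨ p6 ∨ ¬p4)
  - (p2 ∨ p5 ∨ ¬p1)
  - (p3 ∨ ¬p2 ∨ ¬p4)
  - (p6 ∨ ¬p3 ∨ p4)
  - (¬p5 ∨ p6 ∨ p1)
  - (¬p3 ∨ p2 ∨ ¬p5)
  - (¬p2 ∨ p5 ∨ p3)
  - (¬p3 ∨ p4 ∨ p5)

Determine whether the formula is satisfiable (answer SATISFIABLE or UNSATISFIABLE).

SATISFIABLE

Set p1 = False and propagate.
The remaining clauses are satisfied by p2 = True, p3 = True, p4 = True, p5 = False, p6 = False.
So p1=False, p2=True, p3=True, p4=True, p5=False, p6=False is a satisfying assignment.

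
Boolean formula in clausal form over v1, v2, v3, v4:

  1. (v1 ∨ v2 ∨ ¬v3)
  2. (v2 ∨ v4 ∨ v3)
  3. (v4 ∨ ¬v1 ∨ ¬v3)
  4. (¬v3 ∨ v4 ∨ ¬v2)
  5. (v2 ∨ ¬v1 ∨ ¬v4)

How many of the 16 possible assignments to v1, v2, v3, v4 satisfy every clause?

7

Case analysis on v2 and v3:
  v2=T, v3=T: remaining (v1,v4) ∈ {(F,T); (T,T)} — 2.
  v2=T, v3=F: remaining (v1,v4) ∈ {(F,F); (F,T); (T,F); (T,T)} — 4.
  v2=F, v3=T: a clause becomes empty — 0.
  v2=F, v3=F: remaining (v1,v4) ∈ {(F,T)} — 1.
Total: 2 + 4 + 0 + 1 = 7.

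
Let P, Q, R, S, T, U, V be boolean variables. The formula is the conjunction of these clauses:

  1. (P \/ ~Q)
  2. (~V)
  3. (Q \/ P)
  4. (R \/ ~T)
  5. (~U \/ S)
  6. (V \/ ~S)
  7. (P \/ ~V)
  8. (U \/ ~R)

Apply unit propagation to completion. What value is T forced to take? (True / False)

False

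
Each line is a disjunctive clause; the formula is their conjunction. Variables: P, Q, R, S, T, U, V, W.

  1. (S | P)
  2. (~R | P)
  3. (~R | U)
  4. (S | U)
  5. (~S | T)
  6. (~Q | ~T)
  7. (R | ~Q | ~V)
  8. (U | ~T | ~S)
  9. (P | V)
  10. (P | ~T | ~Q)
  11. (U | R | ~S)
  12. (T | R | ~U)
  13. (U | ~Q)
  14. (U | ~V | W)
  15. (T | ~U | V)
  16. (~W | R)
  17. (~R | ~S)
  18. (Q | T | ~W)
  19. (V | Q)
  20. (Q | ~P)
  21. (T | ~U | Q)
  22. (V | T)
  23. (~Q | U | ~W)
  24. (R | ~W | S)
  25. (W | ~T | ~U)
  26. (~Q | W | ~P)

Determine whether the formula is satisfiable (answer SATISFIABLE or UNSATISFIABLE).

SATISFIABLE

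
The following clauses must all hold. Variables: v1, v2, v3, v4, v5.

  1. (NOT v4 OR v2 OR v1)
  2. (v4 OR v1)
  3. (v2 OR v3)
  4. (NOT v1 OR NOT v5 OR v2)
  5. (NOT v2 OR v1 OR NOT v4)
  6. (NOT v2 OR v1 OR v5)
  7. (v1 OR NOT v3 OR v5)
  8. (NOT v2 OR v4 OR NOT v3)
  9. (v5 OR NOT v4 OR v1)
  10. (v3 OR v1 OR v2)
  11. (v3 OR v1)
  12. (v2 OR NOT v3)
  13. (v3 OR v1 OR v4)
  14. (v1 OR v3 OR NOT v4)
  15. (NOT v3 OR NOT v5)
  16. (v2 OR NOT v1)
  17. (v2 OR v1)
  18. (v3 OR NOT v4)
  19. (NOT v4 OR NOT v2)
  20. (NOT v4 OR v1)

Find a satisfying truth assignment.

Set v1 = True and propagate.
  then v2 is forced to True.
  then v4 is forced to False.
  then v3 is forced to False.
v5 is now unconstrained; take v5 = False.
Every clause has at least one true literal under this assignment.

v1=True, v2=True, v3=False, v4=False, v5=False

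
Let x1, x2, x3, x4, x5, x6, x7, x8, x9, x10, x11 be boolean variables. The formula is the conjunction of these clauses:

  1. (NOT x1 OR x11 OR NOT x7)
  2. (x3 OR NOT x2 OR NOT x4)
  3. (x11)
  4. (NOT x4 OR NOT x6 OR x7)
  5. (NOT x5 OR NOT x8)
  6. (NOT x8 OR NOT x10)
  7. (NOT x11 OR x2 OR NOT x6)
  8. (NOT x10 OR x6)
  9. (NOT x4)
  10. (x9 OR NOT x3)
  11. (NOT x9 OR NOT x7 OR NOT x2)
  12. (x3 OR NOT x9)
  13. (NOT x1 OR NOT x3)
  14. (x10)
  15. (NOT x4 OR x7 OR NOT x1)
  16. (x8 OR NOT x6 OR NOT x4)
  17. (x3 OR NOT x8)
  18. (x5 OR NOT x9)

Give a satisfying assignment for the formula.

(x11) is a unit clause, so x11 = True.
Unit propagation: (NOT x4) forces x4 = False.
Unit propagation: (x10) forces x10 = True.
The clause (NOT x8) is unit: x8 must be False.
(x6) is a unit clause, so x6 = True.
(x2) is a unit clause, so x2 = True.
Pure literal: x1 appears only negated; assign x1 = False.
Set x3 = False and propagate.
  then x9 is forced to False.
x5, x7 are now unconstrained; take x5 = False, x7 = True.
Every clause has at least one true literal under this assignment.

x1=F, x2=T, x3=F, x4=F, x5=F, x6=T, x7=T, x8=F, x9=F, x10=T, x11=T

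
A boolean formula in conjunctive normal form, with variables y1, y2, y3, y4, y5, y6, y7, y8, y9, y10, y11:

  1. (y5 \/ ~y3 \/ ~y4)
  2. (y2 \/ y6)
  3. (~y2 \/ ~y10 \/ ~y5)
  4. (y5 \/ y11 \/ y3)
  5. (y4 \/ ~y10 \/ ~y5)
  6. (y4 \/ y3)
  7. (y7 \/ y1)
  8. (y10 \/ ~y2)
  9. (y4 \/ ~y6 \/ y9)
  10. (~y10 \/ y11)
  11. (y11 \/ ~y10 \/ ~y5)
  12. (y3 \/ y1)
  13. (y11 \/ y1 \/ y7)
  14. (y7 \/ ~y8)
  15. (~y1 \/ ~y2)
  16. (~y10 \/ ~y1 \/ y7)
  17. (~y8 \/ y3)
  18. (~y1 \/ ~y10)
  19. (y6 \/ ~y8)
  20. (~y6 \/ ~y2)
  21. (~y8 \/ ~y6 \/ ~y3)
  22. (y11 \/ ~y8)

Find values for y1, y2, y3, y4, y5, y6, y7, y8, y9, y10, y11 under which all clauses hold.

y1 = T, y2 = F, y3 = F, y4 = T, y5 = F, y6 = T, y7 = F, y8 = F, y9 = T, y10 = F, y11 = T

Pure literal: y8 appears only negated; assign y8 = False.
Pure literal: y9 appears only positively; assign y9 = True.
Set y1 = True and propagate.
  then y2 is forced to False.
  then y6 is forced to True.
  then y10 is forced to False.
For the remaining variables, y3 = False, y4 = True, y5 = False, y7 = False, y11 = True works.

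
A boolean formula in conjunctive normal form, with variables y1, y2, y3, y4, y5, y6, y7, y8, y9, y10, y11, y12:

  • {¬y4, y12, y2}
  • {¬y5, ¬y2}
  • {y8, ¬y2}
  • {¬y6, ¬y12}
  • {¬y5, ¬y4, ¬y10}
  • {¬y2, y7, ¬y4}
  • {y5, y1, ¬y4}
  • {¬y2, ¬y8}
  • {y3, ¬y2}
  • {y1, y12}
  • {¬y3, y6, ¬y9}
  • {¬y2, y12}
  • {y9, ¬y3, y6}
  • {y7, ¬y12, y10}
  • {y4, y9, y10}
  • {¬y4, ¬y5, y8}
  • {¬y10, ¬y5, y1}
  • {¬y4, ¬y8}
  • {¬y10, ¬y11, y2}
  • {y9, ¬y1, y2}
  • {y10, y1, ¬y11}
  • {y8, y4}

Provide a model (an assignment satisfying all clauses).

y1 = True, y2 = False, y3 = False, y4 = False, y5 = True, y6 = True, y7 = True, y8 = True, y9 = True, y10 = True, y11 = False, y12 = False

Check each clause:
  1. {y2, ¬y4, y12} — ¬y4 is true.
  2. {¬y2, ¬y5} — ¬y2 is true.
  3. {y8, ¬y2} — y8 is true.
  4. {¬y12, ¬y6} — ¬y12 is true.
  5. {¬y5, ¬y10, ¬y4} — ¬y4 is true.
  6. {¬y2, ¬y4, y7} — ¬y4 is true.
  7. {y5, y1, ¬y4} — y1 is true.
  8. {¬y2, ¬y8} — ¬y2 is true.
  9. {¬y2, y3} — ¬y2 is true.
  10. {y12, y1} — y1 is true.
  11. {y6, ¬y3, ¬y9} — ¬y3 is true.
  12. {y12, ¬y2} — ¬y2 is true.
  13. {y6, ¬y3, y9} — y9 is true.
  14. {y10, ¬y12, y7} — y10 is true.
  15. {y9, y4, y10} — y9 is true.
  16. {¬y4, ¬y5, y8} — y8 is true.
  17. {¬y5, y1, ¬y10} — y1 is true.
  18. {¬y4, ¬y8} — ¬y4 is true.
  19. {¬y11, ¬y10, y2} — ¬y11 is true.
  20. {¬y1, y2, y9} — y9 is true.
  21. {y1, ¬y11, y10} — y1 is true.
  22. {y4, y8} — y8 is true.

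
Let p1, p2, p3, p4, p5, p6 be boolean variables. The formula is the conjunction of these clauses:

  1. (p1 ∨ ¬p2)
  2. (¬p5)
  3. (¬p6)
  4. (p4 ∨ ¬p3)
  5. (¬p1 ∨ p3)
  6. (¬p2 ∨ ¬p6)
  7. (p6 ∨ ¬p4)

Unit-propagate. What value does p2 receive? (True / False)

Unit clause (¬p5) sets p5 = False.
(¬p6) stands alone — p6 = False.
From (p6 ∨ ¬p4) and p6 = False: p4 = False.
(¬p3 ∨ p4): since p4 = False, the clause reduces to (¬p3). p3 = False.
(p3 ∨ ¬p1): since p3 = False, the clause reduces to (¬p1). p1 = False.
In (p1 ∨ ¬p2), p1 is now false; ¬p2 must hold, so p2 = False.

False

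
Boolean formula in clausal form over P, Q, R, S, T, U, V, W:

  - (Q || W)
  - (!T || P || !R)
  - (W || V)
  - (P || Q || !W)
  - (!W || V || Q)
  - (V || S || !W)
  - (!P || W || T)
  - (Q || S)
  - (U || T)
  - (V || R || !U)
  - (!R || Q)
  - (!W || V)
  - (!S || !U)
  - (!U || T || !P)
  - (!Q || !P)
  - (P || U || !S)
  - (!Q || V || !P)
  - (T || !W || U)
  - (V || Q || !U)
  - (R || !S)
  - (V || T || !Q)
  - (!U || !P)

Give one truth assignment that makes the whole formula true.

Pure literal: V appears only positively; assign V = True.
Set P = False and propagate.
Branch on Q: take Q = True.
For the remaining variables, R = False, S = False, T = True, U = False, W = True works.

P = F, Q = T, R = F, S = F, T = T, U = F, V = T, W = T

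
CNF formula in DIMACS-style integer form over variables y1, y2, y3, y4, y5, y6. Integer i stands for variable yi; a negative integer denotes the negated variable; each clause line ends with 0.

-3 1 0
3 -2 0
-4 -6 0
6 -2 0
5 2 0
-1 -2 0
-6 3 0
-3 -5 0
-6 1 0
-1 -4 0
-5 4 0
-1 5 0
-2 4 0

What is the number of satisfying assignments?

1

Satisfying assignments:
  y1=F y2=F y3=F y4=T y5=T y6=F
That's 1 in total.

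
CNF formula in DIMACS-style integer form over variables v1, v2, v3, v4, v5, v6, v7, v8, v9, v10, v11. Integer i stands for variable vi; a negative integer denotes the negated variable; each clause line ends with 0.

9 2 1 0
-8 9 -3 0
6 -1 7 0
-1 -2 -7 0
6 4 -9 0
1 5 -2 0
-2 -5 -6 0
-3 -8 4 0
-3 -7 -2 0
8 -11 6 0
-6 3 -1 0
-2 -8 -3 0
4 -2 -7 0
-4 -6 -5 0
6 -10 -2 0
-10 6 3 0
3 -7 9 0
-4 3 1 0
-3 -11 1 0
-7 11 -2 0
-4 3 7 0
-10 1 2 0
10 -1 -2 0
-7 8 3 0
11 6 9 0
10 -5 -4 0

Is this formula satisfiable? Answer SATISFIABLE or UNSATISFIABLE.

SATISFIABLE

Set v1 = True and propagate.
Try v2 = False.
Try v3 = True.
The remaining clauses are satisfied by v4 = False, v5 = True, v6 = True, v7 = True, v8 = False, v9 = False, v10 = True, v11 = True.
So v1=True  v2=False  v3=True  v4=False  v5=True  v6=True  v7=True  v8=False  v9=False  v10=True  v11=True is a satisfying assignment.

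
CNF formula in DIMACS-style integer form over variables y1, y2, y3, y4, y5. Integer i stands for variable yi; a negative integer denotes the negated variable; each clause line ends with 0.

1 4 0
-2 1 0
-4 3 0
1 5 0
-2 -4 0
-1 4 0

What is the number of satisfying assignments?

The models are:
  y1=0 y2=0 y3=1 y4=1 y5=1
  y1=1 y2=0 y3=1 y4=1 y5=0
  y1=1 y2=0 y3=1 y4=1 y5=1
Count: 3.

3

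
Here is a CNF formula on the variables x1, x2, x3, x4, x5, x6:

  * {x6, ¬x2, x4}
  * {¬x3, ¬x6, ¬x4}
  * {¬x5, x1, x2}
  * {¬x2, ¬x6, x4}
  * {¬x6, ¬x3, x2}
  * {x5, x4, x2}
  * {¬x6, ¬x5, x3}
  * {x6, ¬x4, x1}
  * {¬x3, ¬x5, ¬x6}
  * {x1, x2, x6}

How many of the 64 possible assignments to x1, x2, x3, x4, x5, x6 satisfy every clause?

14

Case analysis on x6 and x2:
  x6=1, x2=1: remaining (x1,x3,x4,x5) ∈ {(0,0,1,0); (1,0,1,0)} — 2.
  x6=1, x2=0: remaining (x1,x3,x4,x5) ∈ {(0,0,1,0); (1,0,1,0)} — 2.
  x6=0, x2=1: remaining (x1,x3,x4,x5) ∈ {(1,0,1,0); (1,0,1,1); (1,1,1,0); (1,1,1,1)} — 4.
  x6=0, x2=0: x3 free; 3 ways for (x1,x4,x5) × 2^1 = 6.
Total: 2 + 2 + 4 + 6 = 14.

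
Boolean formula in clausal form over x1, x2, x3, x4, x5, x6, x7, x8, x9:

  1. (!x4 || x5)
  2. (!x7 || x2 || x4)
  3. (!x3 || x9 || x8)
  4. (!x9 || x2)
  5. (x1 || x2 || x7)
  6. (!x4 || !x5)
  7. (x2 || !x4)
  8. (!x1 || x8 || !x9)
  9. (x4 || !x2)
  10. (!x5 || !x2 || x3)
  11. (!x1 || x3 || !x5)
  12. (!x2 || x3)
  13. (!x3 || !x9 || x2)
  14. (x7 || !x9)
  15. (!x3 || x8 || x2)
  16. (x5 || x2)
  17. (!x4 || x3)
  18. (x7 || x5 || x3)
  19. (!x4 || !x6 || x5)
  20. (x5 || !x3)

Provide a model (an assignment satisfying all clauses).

x6 occurs only negated in the remaining clauses — set x6 = False.
x8 occurs only positively in the remaining clauses — set x8 = True.
Branch on x1: take x1 = True.
Set x2 = False and propagate.
  then x9 is forced to False.
  then x4 is forced to False.
  then x7 is forced to False.
  then x5 is forced to True.
  then x3 is forced to True.
Every clause has at least one true literal under this assignment.

x1=True, x2=False, x3=True, x4=False, x5=True, x6=False, x7=False, x8=True, x9=False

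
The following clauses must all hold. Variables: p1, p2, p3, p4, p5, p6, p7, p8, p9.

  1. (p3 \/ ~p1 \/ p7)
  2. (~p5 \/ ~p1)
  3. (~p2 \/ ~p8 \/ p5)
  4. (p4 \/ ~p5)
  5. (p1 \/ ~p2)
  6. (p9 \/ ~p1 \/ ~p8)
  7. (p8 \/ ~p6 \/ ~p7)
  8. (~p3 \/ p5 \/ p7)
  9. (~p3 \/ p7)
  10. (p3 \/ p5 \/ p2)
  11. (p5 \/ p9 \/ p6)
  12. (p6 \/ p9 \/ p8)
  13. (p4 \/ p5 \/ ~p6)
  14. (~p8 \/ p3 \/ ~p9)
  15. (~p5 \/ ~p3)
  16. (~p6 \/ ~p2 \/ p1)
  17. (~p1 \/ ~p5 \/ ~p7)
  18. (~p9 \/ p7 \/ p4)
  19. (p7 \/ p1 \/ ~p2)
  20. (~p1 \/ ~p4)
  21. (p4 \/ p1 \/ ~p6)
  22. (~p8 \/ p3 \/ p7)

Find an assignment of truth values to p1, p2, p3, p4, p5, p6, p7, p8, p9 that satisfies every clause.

p1=T, p2=F, p3=T, p4=F, p5=F, p6=F, p7=T, p8=T, p9=T

Check each clause:
  1. (p3 \/ ~p1 \/ p7) — p3 is true.
  2. (~p5 \/ ~p1) — ~p5 is true.
  3. (p5 \/ ~p8 \/ ~p2) — ~p2 is true.
  4. (p4 \/ ~p5) — ~p5 is true.
  5. (~p2 \/ p1) — p1 is true.
  6. (p9 \/ ~p1 \/ ~p8) — p9 is true.
  7. (p8 \/ ~p7 \/ ~p6) — p8 is true.
  8. (~p3 \/ p7 \/ p5) — p7 is true.
  9. (p7 \/ ~p3) — p7 is true.
  10. (p2 \/ p3 \/ p5) — p3 is true.
  11. (p5 \/ p9 \/ p6) — p9 is true.
  12. (p8 \/ p6 \/ p9) — p8 is true.
  13. (~p6 \/ p4 \/ p5) — ~p6 is true.
  14. (p3 \/ ~p9 \/ ~p8) — p3 is true.
  15. (~p3 \/ ~p5) — ~p5 is true.
  16. (~p6 \/ ~p2 \/ p1) — p1 is true.
  17. (~p5 \/ ~p1 \/ ~p7) — ~p5 is true.
  18. (p7 \/ ~p9 \/ p4) — p7 is true.
  19. (~p2 \/ p7 \/ p1) — p1 is true.
  20. (~p1 \/ ~p4) — ~p4 is true.
  21. (p4 \/ p1 \/ ~p6) — p1 is true.
  22. (p7 \/ p3 \/ ~p8) — p3 is true.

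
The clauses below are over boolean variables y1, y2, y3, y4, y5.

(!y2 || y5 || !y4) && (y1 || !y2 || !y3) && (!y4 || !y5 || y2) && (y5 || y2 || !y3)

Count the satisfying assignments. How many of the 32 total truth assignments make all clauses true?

17

Case analysis on y2 and y5:
  y2=1, y5=1: y4 free; 3 ways for (y1,y3) × 2^1 = 6.
  y2=1, y5=0: remaining (y1,y3,y4) ∈ {(0,0,0); (1,0,0); (1,1,0)} — 3.
  y2=0, y5=1: remaining (y1,y3,y4) ∈ {(0,0,0); (0,1,0); (1,0,0); (1,1,0)} — 4.
  y2=0, y5=0: remaining (y1,y3,y4) ∈ {(0,0,0); (0,0,1); (1,0,0); (1,0,1)} — 4.
Total: 6 + 3 + 4 + 4 = 17.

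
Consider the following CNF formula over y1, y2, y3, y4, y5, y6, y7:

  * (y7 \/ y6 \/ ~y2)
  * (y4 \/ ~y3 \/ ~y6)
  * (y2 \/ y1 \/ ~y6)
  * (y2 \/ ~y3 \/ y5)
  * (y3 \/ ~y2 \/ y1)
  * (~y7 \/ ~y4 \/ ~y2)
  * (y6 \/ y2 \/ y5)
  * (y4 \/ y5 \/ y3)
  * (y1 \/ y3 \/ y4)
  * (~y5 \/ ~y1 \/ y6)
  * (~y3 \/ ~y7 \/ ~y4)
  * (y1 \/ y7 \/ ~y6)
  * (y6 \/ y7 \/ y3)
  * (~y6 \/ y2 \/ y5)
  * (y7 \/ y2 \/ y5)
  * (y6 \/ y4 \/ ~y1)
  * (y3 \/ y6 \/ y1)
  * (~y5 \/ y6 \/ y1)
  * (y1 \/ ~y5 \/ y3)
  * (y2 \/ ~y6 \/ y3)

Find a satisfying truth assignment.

y1 = True, y2 = True, y3 = True, y4 = True, y5 = False, y6 = True, y7 = False

Check each clause:
  1. (~y2 \/ y6 \/ y7) — y6 is true.
  2. (y4 \/ ~y6 \/ ~y3) — y4 is true.
  3. (y1 \/ ~y6 \/ y2) — y1 is true.
  4. (y2 \/ y5 \/ ~y3) — y2 is true.
  5. (y1 \/ y3 \/ ~y2) — y1 is true.
  6. (~y7 \/ ~y2 \/ ~y4) — ~y7 is true.
  7. (y6 \/ y2 \/ y5) — y2 is true.
  8. (y3 \/ y5 \/ y4) — y3 is true.
  9. (y1 \/ y4 \/ y3) — y1 is true.
  10. (~y1 \/ y6 \/ ~y5) — ~y5 is true.
  11. (~y4 \/ ~y3 \/ ~y7) — ~y7 is true.
  12. (y7 \/ ~y6 \/ y1) — y1 is true.
  13. (y7 \/ y6 \/ y3) — y3 is true.
  14. (y5 \/ ~y6 \/ y2) — y2 is true.
  15. (y7 \/ y2 \/ y5) — y2 is true.
  16. (y6 \/ ~y1 \/ y4) — y4 is true.
  17. (y1 \/ y6 \/ y3) — y1 is true.
  18. (~y5 \/ y6 \/ y1) — y1 is true.
  19. (y1 \/ y3 \/ ~y5) — y3 is true.
  20. (~y6 \/ y2 \/ y3) — y2 is true.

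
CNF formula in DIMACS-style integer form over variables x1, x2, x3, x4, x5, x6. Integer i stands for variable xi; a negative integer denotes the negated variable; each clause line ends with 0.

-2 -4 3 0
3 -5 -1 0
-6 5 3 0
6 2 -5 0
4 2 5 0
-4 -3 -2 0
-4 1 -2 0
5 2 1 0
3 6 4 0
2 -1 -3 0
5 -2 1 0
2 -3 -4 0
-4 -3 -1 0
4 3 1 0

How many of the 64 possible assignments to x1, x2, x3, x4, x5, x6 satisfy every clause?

Case analysis on x2 and x3:
  x2=T, x3=T: x6 free; 3 ways for (x1,x4,x5) × 2^1 = 6.
  x2=T, x3=F: a clause becomes empty — 0.
  x2=F, x3=T: remaining (x1,x4,x5,x6) ∈ {(F,F,T,T)} — 1.
  x2=F, x3=F: remaining (x1,x4,x5,x6) ∈ {(F,T,T,T); (T,T,F,F)} — 2.
Total: 6 + 0 + 1 + 2 = 9.

9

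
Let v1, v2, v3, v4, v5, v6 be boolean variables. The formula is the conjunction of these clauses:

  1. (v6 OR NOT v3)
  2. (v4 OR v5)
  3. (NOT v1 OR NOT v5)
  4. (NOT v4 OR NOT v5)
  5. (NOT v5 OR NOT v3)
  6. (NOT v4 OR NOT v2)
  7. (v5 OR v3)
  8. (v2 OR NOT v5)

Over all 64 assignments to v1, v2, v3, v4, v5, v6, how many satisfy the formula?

4

Satisfying assignments:
  v1=0 v2=0 v3=1 v4=1 v5=0 v6=1
  v1=0 v2=1 v3=0 v4=0 v5=1 v6=0
  v1=0 v2=1 v3=0 v4=0 v5=1 v6=1
  v1=1 v2=0 v3=1 v4=1 v5=0 v6=1
Count: 4.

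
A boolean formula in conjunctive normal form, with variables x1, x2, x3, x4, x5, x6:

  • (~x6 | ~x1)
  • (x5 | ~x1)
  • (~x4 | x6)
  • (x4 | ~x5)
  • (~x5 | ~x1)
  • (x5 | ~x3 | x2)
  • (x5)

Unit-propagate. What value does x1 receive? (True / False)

False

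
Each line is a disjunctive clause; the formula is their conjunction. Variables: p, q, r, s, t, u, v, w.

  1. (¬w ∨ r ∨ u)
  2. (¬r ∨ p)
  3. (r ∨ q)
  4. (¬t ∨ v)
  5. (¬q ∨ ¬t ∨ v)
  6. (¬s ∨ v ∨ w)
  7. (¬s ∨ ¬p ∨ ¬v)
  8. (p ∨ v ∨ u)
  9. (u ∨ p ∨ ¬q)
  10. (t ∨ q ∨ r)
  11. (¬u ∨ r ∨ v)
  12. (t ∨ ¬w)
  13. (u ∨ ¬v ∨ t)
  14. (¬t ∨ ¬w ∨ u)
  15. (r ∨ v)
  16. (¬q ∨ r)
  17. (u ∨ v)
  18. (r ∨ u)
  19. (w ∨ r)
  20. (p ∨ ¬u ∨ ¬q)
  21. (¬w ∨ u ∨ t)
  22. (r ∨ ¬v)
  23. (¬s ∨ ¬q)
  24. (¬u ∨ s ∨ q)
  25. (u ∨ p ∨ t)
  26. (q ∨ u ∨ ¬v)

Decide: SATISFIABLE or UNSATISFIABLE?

SATISFIABLE

Set p = True and propagate.
For the remaining variables, q = True, r = True, s = False, t = True, u = True, v = True, w = False works.
So p=True, q=True, r=True, s=False, t=True, u=True, v=True, w=False is a satisfying assignment.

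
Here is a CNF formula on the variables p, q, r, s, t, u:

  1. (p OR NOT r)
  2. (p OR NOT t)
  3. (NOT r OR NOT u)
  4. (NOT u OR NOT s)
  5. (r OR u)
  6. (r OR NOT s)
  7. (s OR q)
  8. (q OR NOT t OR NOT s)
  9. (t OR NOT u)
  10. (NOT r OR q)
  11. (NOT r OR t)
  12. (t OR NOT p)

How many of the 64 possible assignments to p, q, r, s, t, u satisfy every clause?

3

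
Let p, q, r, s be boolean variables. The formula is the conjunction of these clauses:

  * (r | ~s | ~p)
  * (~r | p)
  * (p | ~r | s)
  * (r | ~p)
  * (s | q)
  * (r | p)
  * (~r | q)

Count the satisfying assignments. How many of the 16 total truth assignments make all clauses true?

The models are:
  p=T q=T r=T s=F
  p=T q=T r=T s=T
Count: 2.

2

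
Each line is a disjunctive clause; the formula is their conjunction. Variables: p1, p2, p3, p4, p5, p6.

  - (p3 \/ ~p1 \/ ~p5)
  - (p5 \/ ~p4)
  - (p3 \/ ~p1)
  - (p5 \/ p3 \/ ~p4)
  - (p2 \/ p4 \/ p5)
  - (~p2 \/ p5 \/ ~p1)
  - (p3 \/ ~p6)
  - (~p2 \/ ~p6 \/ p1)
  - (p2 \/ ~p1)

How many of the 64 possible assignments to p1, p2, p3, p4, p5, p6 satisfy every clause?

16

Split on p1, then p5.
  p1=1, p5=1: remaining (p2,p3,p4,p6) ∈ {(1,1,0,0); (1,1,0,1); (1,1,1,0); (1,1,1,1)} — 4.
  p1=1, p5=0: a clause becomes empty — 0.
  p1=0, p5=1: p4 free; 5 ways for (p2,p3,p6) × 2^1 = 10.
  p1=0, p5=0: remaining (p2,p3,p4,p6) ∈ {(1,0,0,0); (1,1,0,0)} — 2.
Total: 4 + 0 + 10 + 2 = 16.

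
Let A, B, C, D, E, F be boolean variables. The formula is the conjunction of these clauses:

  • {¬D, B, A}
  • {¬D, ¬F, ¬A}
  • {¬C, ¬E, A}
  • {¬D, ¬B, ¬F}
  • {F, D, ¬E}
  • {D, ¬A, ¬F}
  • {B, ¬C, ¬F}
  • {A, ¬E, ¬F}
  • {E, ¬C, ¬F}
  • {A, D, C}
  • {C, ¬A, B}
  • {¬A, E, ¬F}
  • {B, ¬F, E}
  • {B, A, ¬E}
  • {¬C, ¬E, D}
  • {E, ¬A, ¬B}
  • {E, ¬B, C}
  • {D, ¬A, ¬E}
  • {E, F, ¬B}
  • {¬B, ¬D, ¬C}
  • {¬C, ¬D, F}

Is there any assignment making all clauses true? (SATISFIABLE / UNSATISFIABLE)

SATISFIABLE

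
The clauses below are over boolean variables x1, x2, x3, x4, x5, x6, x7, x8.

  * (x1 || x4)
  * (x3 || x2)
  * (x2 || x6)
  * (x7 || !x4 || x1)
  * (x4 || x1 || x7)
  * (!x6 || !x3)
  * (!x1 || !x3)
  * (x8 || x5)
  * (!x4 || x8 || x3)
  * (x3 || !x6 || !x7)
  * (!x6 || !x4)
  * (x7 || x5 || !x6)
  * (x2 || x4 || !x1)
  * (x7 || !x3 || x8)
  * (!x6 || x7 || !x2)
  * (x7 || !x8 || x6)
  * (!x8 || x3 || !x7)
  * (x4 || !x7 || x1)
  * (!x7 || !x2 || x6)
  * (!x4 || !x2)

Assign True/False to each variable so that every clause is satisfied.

x1=True, x2=True, x3=False, x4=False, x5=True, x6=False, x7=False, x8=False

Pure literal: x5 appears only positively; assign x5 = True.
Set x1 = True and propagate.
  then x3 is forced to False.
  then x2 is forced to True.
  then x4 is forced to False.
Branch on x6: take x6 = False.
  then x7 is forced to False.
  then x8 is forced to False.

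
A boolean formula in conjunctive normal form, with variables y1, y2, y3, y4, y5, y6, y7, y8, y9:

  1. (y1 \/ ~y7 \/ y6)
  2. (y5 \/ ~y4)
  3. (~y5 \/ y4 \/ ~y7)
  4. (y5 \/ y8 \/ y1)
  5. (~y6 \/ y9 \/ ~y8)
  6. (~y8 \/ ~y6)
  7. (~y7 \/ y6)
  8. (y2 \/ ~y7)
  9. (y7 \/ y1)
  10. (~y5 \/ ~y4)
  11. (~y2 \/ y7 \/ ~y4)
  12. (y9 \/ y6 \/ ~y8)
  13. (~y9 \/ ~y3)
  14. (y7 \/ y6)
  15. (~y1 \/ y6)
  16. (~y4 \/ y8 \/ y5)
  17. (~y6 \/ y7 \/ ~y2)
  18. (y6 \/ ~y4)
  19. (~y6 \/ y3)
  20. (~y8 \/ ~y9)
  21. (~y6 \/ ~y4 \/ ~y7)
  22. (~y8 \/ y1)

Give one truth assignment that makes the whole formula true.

y1=True, y2=True, y3=True, y4=False, y5=False, y6=True, y7=True, y8=False, y9=False

Branch on y1: take y1 = True.
  then y6 is forced to True.
  then y8 is forced to False.
  then y3 is forced to True.
  then y9 is forced to False.
Branch on y2: take y2 = True.
  then y7 is forced to True.
  then y4 is forced to False.
  then y5 is forced to False.
Check each clause:
  1. (y6 \/ ~y7 \/ y1) — y1 is true.
  2. (~y4 \/ y5) — ~y4 is true.
  3. (~y5 \/ ~y7 \/ y4) — ~y5 is true.
  4. (y5 \/ y8 \/ y1) — y1 is true.
  5. (~y8 \/ y9 \/ ~y6) — ~y8 is true.
  6. (~y6 \/ ~y8) — ~y8 is true.
  7. (~y7 \/ y6) — y6 is true.
  8. (y2 \/ ~y7) — y2 is true.
  9. (y1 \/ y7) — y1 is true.
  10. (~y5 \/ ~y4) — ~y5 is true.
  11. (~y2 \/ ~y4 \/ y7) — ~y4 is true.
  12. (y6 \/ ~y8 \/ y9) — ~y8 is true.
  13. (~y9 \/ ~y3) — ~y9 is true.
  14. (y7 \/ y6) — y6 is true.
  15. (~y1 \/ y6) — y6 is true.
  16. (y5 \/ ~y4 \/ y8) — ~y4 is true.
  17. (~y2 \/ ~y6 \/ y7) — y7 is true.
  18. (y6 \/ ~y4) — ~y4 is true.
  19. (y3 \/ ~y6) — y3 is true.
  20. (~y8 \/ ~y9) — ~y8 is true.
  21. (~y4 \/ ~y6 \/ ~y7) — ~y4 is true.
  22. (y1 \/ ~y8) — ~y8 is true.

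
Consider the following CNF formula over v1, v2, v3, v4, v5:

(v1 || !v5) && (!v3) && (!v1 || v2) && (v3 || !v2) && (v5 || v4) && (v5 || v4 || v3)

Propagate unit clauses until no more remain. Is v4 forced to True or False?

True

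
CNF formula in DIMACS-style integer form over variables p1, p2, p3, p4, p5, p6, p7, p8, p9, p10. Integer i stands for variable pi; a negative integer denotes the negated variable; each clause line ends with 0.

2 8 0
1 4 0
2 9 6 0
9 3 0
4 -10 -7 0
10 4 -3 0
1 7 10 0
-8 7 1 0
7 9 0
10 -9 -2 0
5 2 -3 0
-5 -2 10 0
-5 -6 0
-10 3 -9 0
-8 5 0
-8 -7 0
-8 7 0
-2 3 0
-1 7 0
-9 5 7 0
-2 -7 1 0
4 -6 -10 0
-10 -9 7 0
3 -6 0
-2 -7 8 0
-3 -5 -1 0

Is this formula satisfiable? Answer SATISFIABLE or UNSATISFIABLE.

UNSATISFIABLE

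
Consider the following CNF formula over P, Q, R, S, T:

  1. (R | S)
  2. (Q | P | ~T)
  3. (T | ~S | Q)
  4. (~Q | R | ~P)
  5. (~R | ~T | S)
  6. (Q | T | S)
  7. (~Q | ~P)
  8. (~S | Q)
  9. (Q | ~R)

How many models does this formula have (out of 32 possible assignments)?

5

The models are:
  P=0 Q=1 R=0 S=1 T=0
  P=0 Q=1 R=0 S=1 T=1
  P=0 Q=1 R=1 S=0 T=0
  P=0 Q=1 R=1 S=1 T=0
  P=0 Q=1 R=1 S=1 T=1
That's 5 in total.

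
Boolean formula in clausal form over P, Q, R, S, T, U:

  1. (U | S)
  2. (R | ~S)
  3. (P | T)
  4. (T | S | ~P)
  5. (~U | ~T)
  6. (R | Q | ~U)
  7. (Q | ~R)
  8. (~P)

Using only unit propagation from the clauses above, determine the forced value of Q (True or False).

True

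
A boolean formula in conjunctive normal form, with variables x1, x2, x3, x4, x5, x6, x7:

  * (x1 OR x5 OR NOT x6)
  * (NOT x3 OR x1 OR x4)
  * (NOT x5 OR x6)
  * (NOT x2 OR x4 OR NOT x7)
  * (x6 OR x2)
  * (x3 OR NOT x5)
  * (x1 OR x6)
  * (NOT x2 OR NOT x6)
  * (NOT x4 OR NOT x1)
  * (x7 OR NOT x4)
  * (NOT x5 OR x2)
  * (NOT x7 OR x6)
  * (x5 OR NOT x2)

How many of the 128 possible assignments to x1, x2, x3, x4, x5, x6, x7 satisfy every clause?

The models are:
  x1=1 x2=0 x3=0 x4=0 x5=0 x6=1 x7=0
  x1=1 x2=0 x3=0 x4=0 x5=0 x6=1 x7=1
  x1=1 x2=0 x3=1 x4=0 x5=0 x6=1 x7=0
  x1=1 x2=0 x3=1 x4=0 x5=0 x6=1 x7=1
That's 4 in total.

4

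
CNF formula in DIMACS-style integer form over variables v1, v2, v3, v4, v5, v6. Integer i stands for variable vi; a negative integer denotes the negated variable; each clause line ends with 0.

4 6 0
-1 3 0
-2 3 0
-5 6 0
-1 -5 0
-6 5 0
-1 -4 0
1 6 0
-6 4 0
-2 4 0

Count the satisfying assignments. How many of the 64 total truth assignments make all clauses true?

3

Satisfying assignments:
  v1=0 v2=0 v3=0 v4=1 v5=1 v6=1
  v1=0 v2=0 v3=1 v4=1 v5=1 v6=1
  v1=0 v2=1 v3=1 v4=1 v5=1 v6=1
That's 3 in total.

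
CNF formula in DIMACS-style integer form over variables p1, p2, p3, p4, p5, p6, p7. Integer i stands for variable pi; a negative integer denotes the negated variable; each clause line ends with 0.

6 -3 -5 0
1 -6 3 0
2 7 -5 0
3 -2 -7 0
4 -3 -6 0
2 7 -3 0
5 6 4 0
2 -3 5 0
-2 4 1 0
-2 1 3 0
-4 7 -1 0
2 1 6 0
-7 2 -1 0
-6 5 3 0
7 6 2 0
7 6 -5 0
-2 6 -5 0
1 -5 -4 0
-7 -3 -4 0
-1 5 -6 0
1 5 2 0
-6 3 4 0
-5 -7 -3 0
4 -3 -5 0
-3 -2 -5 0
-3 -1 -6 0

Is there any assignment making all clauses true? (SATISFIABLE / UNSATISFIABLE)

SATISFIABLE

Try p1 = False.
For the remaining variables, p2 = True, p3 = True, p4 = True, p5 = False, p6 = True, p7 = False works.
So p1 = 0, p2 = 1, p3 = 1, p4 = 1, p5 = 0, p6 = 1, p7 = 0 is a satisfying assignment.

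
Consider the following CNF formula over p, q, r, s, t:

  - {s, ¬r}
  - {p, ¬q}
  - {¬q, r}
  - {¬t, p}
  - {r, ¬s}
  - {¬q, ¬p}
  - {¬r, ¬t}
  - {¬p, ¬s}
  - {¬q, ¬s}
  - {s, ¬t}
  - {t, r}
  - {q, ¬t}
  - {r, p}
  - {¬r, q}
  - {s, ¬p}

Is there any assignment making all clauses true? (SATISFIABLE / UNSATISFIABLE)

UNSATISFIABLE

r = True:
  propagation gives s=True, t=False, p=False, q=False; an empty clause results — contradiction.
r = False:
  propagation gives q=False, s=False, t=False; an empty clause results — contradiction.
Every branch closes, so no satisfying assignment exists.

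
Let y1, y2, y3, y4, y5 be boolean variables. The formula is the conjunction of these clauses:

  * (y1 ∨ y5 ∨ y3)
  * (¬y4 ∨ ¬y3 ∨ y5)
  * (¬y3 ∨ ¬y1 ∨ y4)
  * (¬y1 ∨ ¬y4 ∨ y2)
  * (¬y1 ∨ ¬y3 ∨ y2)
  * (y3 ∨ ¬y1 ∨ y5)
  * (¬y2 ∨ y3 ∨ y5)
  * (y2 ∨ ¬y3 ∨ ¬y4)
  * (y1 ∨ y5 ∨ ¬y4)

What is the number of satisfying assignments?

13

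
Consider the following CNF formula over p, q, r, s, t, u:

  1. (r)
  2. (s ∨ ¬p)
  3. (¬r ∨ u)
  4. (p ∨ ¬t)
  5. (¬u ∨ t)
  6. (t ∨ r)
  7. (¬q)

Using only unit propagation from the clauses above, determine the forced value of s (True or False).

True

(r) stands alone — r = True.
(¬r ∨ u): since r = True, the clause reduces to (u). u = True.
In (t ∨ ¬u), ¬u is now false; t must hold, so t = True.
From (p ∨ ¬t) and t = True: p = True.
(s ∨ ¬p): since p = True, the clause reduces to (s). s = True.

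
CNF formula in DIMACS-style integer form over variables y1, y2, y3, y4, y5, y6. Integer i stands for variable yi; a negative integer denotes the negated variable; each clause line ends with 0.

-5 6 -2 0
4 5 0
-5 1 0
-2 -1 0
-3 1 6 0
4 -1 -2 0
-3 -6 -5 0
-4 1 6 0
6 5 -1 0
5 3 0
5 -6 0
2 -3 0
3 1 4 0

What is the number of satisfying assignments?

4

The models are:
  y1=1 y2=0 y3=0 y4=0 y5=1 y6=0
  y1=1 y2=0 y3=0 y4=0 y5=1 y6=1
  y1=1 y2=0 y3=0 y4=1 y5=1 y6=0
  y1=1 y2=0 y3=0 y4=1 y5=1 y6=1
Count: 4.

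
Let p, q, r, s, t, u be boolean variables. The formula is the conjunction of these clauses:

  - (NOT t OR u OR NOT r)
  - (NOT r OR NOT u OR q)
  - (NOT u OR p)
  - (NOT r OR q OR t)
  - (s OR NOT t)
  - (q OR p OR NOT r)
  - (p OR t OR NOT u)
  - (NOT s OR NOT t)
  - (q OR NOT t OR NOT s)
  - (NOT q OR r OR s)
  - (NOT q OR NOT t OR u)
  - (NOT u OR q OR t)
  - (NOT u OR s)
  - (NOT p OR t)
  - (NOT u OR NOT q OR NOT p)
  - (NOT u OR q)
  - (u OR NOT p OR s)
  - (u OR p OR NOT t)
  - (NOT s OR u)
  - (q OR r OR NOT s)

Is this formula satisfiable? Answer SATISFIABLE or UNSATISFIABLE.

Set p = False and propagate.
  then u is forced to False.
  then t is forced to False.
  then s is forced to False.
For the remaining variables, q = True, r = True works.
Every clause has at least one true literal under this assignment.
So p=0  q=1  r=1  s=0  t=0  u=0 is a satisfying assignment.

SATISFIABLE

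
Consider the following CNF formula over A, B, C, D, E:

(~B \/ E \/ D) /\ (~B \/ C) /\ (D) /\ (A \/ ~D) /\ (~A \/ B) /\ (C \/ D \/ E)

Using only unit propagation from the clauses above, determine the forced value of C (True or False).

True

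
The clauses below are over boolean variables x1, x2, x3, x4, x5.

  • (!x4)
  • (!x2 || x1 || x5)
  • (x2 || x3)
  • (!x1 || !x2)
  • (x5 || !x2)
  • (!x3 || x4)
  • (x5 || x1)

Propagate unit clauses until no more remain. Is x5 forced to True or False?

True

Unit clause (!x4) sets x4 = False.
(!x3 || x4) with x4 = False leaves only !x3, so x3 = False.
(x3 || x2): since x3 = False, the clause reduces to (x2). x2 = True.
(!x1 || !x2) with x2 = True leaves only !x1, so x1 = False.
(x5 || x1 || !x2): since x1 = False, x2 = True, the clause reduces to (x5). x5 = True.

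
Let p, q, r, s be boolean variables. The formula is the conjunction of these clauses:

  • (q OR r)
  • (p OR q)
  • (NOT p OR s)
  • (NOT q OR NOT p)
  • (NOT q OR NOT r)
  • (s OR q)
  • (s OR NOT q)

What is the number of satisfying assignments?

Satisfying assignments:
  p=0 q=1 r=0 s=1
  p=1 q=0 r=1 s=1
Count: 2.

2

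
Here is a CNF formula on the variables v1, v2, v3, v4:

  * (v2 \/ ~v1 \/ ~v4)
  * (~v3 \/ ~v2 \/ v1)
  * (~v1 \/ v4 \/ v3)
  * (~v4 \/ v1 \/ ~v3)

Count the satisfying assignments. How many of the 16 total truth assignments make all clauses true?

9

Split on v1, then v3.
  v1=1, v3=1: remaining (v2,v4) ∈ {(0,0); (1,0); (1,1)} — 3.
  v1=1, v3=0: remaining (v2,v4) ∈ {(1,1)} — 1.
  v1=0, v3=1: remaining (v2,v4) ∈ {(0,0)} — 1.
  v1=0, v3=0: remaining (v2,v4) ∈ {(0,0); (0,1); (1,0); (1,1)} — 4.
Total: 3 + 1 + 1 + 4 = 9.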